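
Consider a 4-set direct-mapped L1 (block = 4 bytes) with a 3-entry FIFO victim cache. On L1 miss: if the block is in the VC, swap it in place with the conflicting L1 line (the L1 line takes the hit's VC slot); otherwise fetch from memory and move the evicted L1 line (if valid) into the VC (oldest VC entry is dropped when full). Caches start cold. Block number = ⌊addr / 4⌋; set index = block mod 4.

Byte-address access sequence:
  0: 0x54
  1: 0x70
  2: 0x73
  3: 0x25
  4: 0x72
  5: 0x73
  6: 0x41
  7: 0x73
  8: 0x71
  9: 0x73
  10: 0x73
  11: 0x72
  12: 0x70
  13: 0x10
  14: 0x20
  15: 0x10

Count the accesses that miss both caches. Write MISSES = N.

0: 0x54 (blk 21, set 1) → MISS  vc=[]
1: 0x70 (blk 28, set 0) → MISS  vc=[]
2: 0x73 (blk 28, set 0) → L1-HIT  vc=[]
3: 0x25 (blk 9, set 1) → MISS  vc=[21]
4: 0x72 (blk 28, set 0) → L1-HIT  vc=[21]
5: 0x73 (blk 28, set 0) → L1-HIT  vc=[21]
6: 0x41 (blk 16, set 0) → MISS  vc=[21, 28]
7: 0x73 (blk 28, set 0) → VC-HIT  vc=[21, 16]
8: 0x71 (blk 28, set 0) → L1-HIT  vc=[21, 16]
9: 0x73 (blk 28, set 0) → L1-HIT  vc=[21, 16]
10: 0x73 (blk 28, set 0) → L1-HIT  vc=[21, 16]
11: 0x72 (blk 28, set 0) → L1-HIT  vc=[21, 16]
12: 0x70 (blk 28, set 0) → L1-HIT  vc=[21, 16]
13: 0x10 (blk 4, set 0) → MISS  vc=[21, 16, 28]
14: 0x20 (blk 8, set 0) → MISS  vc=[16, 28, 4]
15: 0x10 (blk 4, set 0) → VC-HIT  vc=[16, 28, 8]

MISSES = 6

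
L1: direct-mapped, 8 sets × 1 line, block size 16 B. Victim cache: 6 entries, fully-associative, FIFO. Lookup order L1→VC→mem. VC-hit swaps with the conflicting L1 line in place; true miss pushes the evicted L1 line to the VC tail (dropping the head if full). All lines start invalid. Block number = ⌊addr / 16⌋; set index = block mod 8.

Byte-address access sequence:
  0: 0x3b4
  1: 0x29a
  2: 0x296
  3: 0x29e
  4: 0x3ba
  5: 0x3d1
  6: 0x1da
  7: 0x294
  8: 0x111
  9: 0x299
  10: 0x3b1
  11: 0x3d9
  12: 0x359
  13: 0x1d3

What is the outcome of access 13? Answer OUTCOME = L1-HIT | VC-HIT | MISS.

OUTCOME = VC-HIT

#0 0x3b4→b59/s3 MISS; vc=[]
#1 0x29a→b41/s1 MISS; vc=[]
#2 0x296→b41/s1 L1-HIT; vc=[]
#3 0x29e→b41/s1 L1-HIT; vc=[]
#4 0x3ba→b59/s3 L1-HIT; vc=[]
#5 0x3d1→b61/s5 MISS; vc=[]
#6 0x1da→b29/s5 MISS; vc=[61]
#7 0x294→b41/s1 L1-HIT; vc=[61]
#8 0x111→b17/s1 MISS; vc=[61,41]
#9 0x299→b41/s1 VC-HIT; vc=[61,17]
#10 0x3b1→b59/s3 L1-HIT; vc=[61,17]
#11 0x3d9→b61/s5 VC-HIT; vc=[29,17]
#12 0x359→b53/s5 MISS; vc=[29,17,61]
#13 0x1d3→b29/s5 VC-HIT; vc=[53,17,61]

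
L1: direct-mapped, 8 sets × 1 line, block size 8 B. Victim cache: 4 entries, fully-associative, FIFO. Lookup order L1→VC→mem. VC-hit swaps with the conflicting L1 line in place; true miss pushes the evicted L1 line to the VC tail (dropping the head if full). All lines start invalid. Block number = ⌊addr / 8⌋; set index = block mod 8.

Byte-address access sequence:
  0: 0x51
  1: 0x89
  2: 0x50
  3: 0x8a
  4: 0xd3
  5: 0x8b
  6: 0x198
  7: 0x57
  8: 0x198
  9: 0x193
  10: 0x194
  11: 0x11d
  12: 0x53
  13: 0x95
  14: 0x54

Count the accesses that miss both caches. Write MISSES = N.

0: 0x51 (blk 10, set 2) → MISS  vc=[]
1: 0x89 (blk 17, set 1) → MISS  vc=[]
2: 0x50 (blk 10, set 2) → L1-HIT  vc=[]
3: 0x8a (blk 17, set 1) → L1-HIT  vc=[]
4: 0xd3 (blk 26, set 2) → MISS  vc=[10]
5: 0x8b (blk 17, set 1) → L1-HIT  vc=[10]
6: 0x198 (blk 51, set 3) → MISS  vc=[10]
7: 0x57 (blk 10, set 2) → VC-HIT  vc=[26]
8: 0x198 (blk 51, set 3) → L1-HIT  vc=[26]
9: 0x193 (blk 50, set 2) → MISS  vc=[26, 10]
10: 0x194 (blk 50, set 2) → L1-HIT  vc=[26, 10]
11: 0x11d (blk 35, set 3) → MISS  vc=[26, 10, 51]
12: 0x53 (blk 10, set 2) → VC-HIT  vc=[26, 50, 51]
13: 0x95 (blk 18, set 2) → MISS  vc=[26, 50, 51, 10]
14: 0x54 (blk 10, set 2) → VC-HIT  vc=[26, 50, 51, 18]

MISSES = 7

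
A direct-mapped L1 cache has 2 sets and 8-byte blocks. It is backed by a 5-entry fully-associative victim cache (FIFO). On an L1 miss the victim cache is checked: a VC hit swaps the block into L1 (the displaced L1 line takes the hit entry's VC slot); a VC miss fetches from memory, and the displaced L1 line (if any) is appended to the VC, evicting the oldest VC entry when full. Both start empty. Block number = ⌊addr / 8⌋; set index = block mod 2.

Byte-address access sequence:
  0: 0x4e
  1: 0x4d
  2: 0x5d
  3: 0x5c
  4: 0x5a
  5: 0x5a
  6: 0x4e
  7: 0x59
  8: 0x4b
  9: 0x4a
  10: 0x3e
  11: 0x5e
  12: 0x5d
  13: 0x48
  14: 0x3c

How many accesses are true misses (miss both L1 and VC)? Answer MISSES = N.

MISSES = 3

  [0] addr=0x4e blk=9 s=1: MISS | VC []
  [1] addr=0x4d blk=9 s=1: L1-HIT | VC []
  [2] addr=0x5d blk=11 s=1: MISS | VC [9]
  [3] addr=0x5c blk=11 s=1: L1-HIT | VC [9]
  [4] addr=0x5a blk=11 s=1: L1-HIT | VC [9]
  [5] addr=0x5a blk=11 s=1: L1-HIT | VC [9]
  [6] addr=0x4e blk=9 s=1: VC-HIT | VC [11]
  [7] addr=0x59 blk=11 s=1: VC-HIT | VC [9]
  [8] addr=0x4b blk=9 s=1: VC-HIT | VC [11]
  [9] addr=0x4a blk=9 s=1: L1-HIT | VC [11]
  [10] addr=0x3e blk=7 s=1: MISS | VC [11, 9]
  [11] addr=0x5e blk=11 s=1: VC-HIT | VC [7, 9]
  [12] addr=0x5d blk=11 s=1: L1-HIT | VC [7, 9]
  [13] addr=0x48 blk=9 s=1: VC-HIT | VC [7, 11]
  [14] addr=0x3c blk=7 s=1: VC-HIT | VC [9, 11]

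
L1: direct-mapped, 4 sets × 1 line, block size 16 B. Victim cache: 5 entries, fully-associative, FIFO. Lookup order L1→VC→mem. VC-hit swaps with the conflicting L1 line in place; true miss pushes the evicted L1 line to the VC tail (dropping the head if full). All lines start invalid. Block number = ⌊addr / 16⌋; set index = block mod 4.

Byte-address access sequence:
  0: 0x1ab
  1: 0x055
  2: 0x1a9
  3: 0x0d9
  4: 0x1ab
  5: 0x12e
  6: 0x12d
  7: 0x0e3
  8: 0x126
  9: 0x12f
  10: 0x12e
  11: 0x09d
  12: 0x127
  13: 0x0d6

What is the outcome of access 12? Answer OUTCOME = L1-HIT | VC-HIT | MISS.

0: 0x1ab (blk 26, set 2) → MISS  vc=[]
1: 0x55 (blk 5, set 1) → MISS  vc=[]
2: 0x1a9 (blk 26, set 2) → L1-HIT  vc=[]
3: 0xd9 (blk 13, set 1) → MISS  vc=[5]
4: 0x1ab (blk 26, set 2) → L1-HIT  vc=[5]
5: 0x12e (blk 18, set 2) → MISS  vc=[5, 26]
6: 0x12d (blk 18, set 2) → L1-HIT  vc=[5, 26]
7: 0xe3 (blk 14, set 2) → MISS  vc=[5, 26, 18]
8: 0x126 (blk 18, set 2) → VC-HIT  vc=[5, 26, 14]
9: 0x12f (blk 18, set 2) → L1-HIT  vc=[5, 26, 14]
10: 0x12e (blk 18, set 2) → L1-HIT  vc=[5, 26, 14]
11: 0x9d (blk 9, set 1) → MISS  vc=[5, 26, 14, 13]
12: 0x127 (blk 18, set 2) → L1-HIT  vc=[5, 26, 14, 13]
13: 0xd6 (blk 13, set 1) → VC-HIT  vc=[5, 26, 14, 9]

OUTCOME = L1-HIT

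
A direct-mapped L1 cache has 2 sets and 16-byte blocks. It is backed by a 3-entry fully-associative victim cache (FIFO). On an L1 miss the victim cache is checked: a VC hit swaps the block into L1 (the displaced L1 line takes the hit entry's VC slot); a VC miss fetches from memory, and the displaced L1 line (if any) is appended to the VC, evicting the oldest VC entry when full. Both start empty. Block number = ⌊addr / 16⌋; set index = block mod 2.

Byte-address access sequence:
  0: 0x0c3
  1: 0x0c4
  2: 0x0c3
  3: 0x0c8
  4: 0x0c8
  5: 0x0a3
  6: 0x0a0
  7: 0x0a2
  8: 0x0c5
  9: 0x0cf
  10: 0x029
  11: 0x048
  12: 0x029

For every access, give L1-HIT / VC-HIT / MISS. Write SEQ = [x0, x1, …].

#0 0xc3→b12/s0 MISS; vc=[]
#1 0xc4→b12/s0 L1-HIT; vc=[]
#2 0xc3→b12/s0 L1-HIT; vc=[]
#3 0xc8→b12/s0 L1-HIT; vc=[]
#4 0xc8→b12/s0 L1-HIT; vc=[]
#5 0xa3→b10/s0 MISS; vc=[12]
#6 0xa0→b10/s0 L1-HIT; vc=[12]
#7 0xa2→b10/s0 L1-HIT; vc=[12]
#8 0xc5→b12/s0 VC-HIT; vc=[10]
#9 0xcf→b12/s0 L1-HIT; vc=[10]
#10 0x29→b2/s0 MISS; vc=[10,12]
#11 0x48→b4/s0 MISS; vc=[10,12,2]
#12 0x29→b2/s0 VC-HIT; vc=[10,12,4]

SEQ = [MISS, L1-HIT, L1-HIT, L1-HIT, L1-HIT, MISS, L1-HIT, L1-HIT, VC-HIT, L1-HIT, MISS, MISS, VC-HIT]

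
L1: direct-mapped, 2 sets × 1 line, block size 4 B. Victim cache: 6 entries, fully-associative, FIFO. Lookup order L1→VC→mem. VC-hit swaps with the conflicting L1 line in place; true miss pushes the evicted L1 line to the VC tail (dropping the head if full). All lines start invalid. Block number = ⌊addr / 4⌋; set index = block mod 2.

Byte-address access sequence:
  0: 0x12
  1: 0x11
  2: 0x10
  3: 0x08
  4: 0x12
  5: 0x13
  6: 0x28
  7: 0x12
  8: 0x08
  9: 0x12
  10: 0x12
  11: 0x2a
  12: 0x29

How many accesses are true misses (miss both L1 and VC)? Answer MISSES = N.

MISSES = 3

#0 0x12→b4/s0 MISS; vc=[]
#1 0x11→b4/s0 L1-HIT; vc=[]
#2 0x10→b4/s0 L1-HIT; vc=[]
#3 0x8→b2/s0 MISS; vc=[4]
#4 0x12→b4/s0 VC-HIT; vc=[2]
#5 0x13→b4/s0 L1-HIT; vc=[2]
#6 0x28→b10/s0 MISS; vc=[2,4]
#7 0x12→b4/s0 VC-HIT; vc=[2,10]
#8 0x8→b2/s0 VC-HIT; vc=[4,10]
#9 0x12→b4/s0 VC-HIT; vc=[2,10]
#10 0x12→b4/s0 L1-HIT; vc=[2,10]
#11 0x2a→b10/s0 VC-HIT; vc=[2,4]
#12 0x29→b10/s0 L1-HIT; vc=[2,4]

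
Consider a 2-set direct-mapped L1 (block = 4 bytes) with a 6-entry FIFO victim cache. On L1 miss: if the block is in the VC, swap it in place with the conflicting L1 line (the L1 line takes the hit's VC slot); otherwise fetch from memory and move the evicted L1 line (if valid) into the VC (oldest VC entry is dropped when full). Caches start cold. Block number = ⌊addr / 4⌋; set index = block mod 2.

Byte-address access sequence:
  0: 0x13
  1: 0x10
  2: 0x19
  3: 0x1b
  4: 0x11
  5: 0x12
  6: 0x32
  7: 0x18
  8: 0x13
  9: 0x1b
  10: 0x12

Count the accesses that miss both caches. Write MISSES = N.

#0 0x13→b4/s0 MISS; vc=[]
#1 0x10→b4/s0 L1-HIT; vc=[]
#2 0x19→b6/s0 MISS; vc=[4]
#3 0x1b→b6/s0 L1-HIT; vc=[4]
#4 0x11→b4/s0 VC-HIT; vc=[6]
#5 0x12→b4/s0 L1-HIT; vc=[6]
#6 0x32→b12/s0 MISS; vc=[6,4]
#7 0x18→b6/s0 VC-HIT; vc=[12,4]
#8 0x13→b4/s0 VC-HIT; vc=[12,6]
#9 0x1b→b6/s0 VC-HIT; vc=[12,4]
#10 0x12→b4/s0 VC-HIT; vc=[12,6]

MISSES = 3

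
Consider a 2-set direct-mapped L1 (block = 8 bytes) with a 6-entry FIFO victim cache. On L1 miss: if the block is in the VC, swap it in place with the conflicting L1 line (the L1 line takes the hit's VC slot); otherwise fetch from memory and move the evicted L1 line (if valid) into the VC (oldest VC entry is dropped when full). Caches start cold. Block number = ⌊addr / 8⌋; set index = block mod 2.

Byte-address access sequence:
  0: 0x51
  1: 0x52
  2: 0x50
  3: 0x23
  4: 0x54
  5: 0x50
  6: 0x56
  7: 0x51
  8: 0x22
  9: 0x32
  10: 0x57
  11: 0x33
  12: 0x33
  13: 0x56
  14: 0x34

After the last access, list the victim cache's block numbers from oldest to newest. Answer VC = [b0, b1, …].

0: 0x51 (blk 10, set 0) → MISS  vc=[]
1: 0x52 (blk 10, set 0) → L1-HIT  vc=[]
2: 0x50 (blk 10, set 0) → L1-HIT  vc=[]
3: 0x23 (blk 4, set 0) → MISS  vc=[10]
4: 0x54 (blk 10, set 0) → VC-HIT  vc=[4]
5: 0x50 (blk 10, set 0) → L1-HIT  vc=[4]
6: 0x56 (blk 10, set 0) → L1-HIT  vc=[4]
7: 0x51 (blk 10, set 0) → L1-HIT  vc=[4]
8: 0x22 (blk 4, set 0) → VC-HIT  vc=[10]
9: 0x32 (blk 6, set 0) → MISS  vc=[10, 4]
10: 0x57 (blk 10, set 0) → VC-HIT  vc=[6, 4]
11: 0x33 (blk 6, set 0) → VC-HIT  vc=[10, 4]
12: 0x33 (blk 6, set 0) → L1-HIT  vc=[10, 4]
13: 0x56 (blk 10, set 0) → VC-HIT  vc=[6, 4]
14: 0x34 (blk 6, set 0) → VC-HIT  vc=[10, 4]

VC = [10, 4]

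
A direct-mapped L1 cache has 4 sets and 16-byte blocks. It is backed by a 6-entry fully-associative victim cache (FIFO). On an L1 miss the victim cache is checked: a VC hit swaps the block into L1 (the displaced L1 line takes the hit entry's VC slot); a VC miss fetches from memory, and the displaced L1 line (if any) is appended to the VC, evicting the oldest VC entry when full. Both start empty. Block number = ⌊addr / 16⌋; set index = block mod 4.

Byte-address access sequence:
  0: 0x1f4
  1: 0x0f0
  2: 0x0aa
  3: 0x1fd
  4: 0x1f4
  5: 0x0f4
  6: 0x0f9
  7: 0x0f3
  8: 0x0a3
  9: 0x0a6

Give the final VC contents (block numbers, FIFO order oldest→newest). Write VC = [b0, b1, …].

0: 0x1f4 (blk 31, set 3) → MISS  vc=[]
1: 0xf0 (blk 15, set 3) → MISS  vc=[31]
2: 0xaa (blk 10, set 2) → MISS  vc=[31]
3: 0x1fd (blk 31, set 3) → VC-HIT  vc=[15]
4: 0x1f4 (blk 31, set 3) → L1-HIT  vc=[15]
5: 0xf4 (blk 15, set 3) → VC-HIT  vc=[31]
6: 0xf9 (blk 15, set 3) → L1-HIT  vc=[31]
7: 0xf3 (blk 15, set 3) → L1-HIT  vc=[31]
8: 0xa3 (blk 10, set 2) → L1-HIT  vc=[31]
9: 0xa6 (blk 10, set 2) → L1-HIT  vc=[31]

VC = [31]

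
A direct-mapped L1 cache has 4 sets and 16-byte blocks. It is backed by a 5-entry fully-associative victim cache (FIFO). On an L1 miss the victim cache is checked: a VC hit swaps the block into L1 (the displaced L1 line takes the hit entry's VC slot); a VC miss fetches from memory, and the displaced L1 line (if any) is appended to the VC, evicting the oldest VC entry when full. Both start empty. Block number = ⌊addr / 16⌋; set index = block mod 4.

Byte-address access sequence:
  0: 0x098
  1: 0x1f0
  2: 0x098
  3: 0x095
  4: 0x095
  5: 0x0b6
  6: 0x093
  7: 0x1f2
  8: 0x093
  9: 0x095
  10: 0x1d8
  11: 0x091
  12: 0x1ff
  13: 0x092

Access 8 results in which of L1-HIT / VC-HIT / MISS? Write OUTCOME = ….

OUTCOME = L1-HIT

  [0] addr=0x98 blk=9 s=1: MISS | VC []
  [1] addr=0x1f0 blk=31 s=3: MISS | VC []
  [2] addr=0x98 blk=9 s=1: L1-HIT | VC []
  [3] addr=0x95 blk=9 s=1: L1-HIT | VC []
  [4] addr=0x95 blk=9 s=1: L1-HIT | VC []
  [5] addr=0xb6 blk=11 s=3: MISS | VC [31]
  [6] addr=0x93 blk=9 s=1: L1-HIT | VC [31]
  [7] addr=0x1f2 blk=31 s=3: VC-HIT | VC [11]
  [8] addr=0x93 blk=9 s=1: L1-HIT | VC [11]
  [9] addr=0x95 blk=9 s=1: L1-HIT | VC [11]
  [10] addr=0x1d8 blk=29 s=1: MISS | VC [11, 9]
  [11] addr=0x91 blk=9 s=1: VC-HIT | VC [11, 29]
  [12] addr=0x1ff blk=31 s=3: L1-HIT | VC [11, 29]
  [13] addr=0x92 blk=9 s=1: L1-HIT | VC [11, 29]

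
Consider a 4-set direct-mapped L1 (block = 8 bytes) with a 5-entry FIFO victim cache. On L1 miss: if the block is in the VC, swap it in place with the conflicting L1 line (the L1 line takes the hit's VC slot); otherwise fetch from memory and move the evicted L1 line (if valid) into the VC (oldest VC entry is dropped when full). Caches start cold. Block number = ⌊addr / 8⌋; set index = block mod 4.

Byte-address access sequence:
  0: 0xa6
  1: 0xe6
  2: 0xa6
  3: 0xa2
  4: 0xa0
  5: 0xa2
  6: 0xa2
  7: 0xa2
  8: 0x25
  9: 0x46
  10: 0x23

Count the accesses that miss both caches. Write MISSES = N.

0: 0xa6 (blk 20, set 0) → MISS  vc=[]
1: 0xe6 (blk 28, set 0) → MISS  vc=[20]
2: 0xa6 (blk 20, set 0) → VC-HIT  vc=[28]
3: 0xa2 (blk 20, set 0) → L1-HIT  vc=[28]
4: 0xa0 (blk 20, set 0) → L1-HIT  vc=[28]
5: 0xa2 (blk 20, set 0) → L1-HIT  vc=[28]
6: 0xa2 (blk 20, set 0) → L1-HIT  vc=[28]
7: 0xa2 (blk 20, set 0) → L1-HIT  vc=[28]
8: 0x25 (blk 4, set 0) → MISS  vc=[28, 20]
9: 0x46 (blk 8, set 0) → MISS  vc=[28, 20, 4]
10: 0x23 (blk 4, set 0) → VC-HIT  vc=[28, 20, 8]

MISSES = 4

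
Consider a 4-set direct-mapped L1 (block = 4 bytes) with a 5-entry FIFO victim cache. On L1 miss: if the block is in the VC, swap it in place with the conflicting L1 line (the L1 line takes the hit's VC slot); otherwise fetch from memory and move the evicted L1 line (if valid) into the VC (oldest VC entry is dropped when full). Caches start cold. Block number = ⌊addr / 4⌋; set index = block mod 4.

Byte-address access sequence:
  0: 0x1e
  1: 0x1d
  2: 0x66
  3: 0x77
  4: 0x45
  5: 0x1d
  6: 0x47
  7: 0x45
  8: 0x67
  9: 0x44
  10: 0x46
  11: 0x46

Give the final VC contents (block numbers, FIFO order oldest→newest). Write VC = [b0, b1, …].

VC = [25, 29]

0: 0x1e (blk 7, set 3) → MISS  vc=[]
1: 0x1d (blk 7, set 3) → L1-HIT  vc=[]
2: 0x66 (blk 25, set 1) → MISS  vc=[]
3: 0x77 (blk 29, set 1) → MISS  vc=[25]
4: 0x45 (blk 17, set 1) → MISS  vc=[25, 29]
5: 0x1d (blk 7, set 3) → L1-HIT  vc=[25, 29]
6: 0x47 (blk 17, set 1) → L1-HIT  vc=[25, 29]
7: 0x45 (blk 17, set 1) → L1-HIT  vc=[25, 29]
8: 0x67 (blk 25, set 1) → VC-HIT  vc=[17, 29]
9: 0x44 (blk 17, set 1) → VC-HIT  vc=[25, 29]
10: 0x46 (blk 17, set 1) → L1-HIT  vc=[25, 29]
11: 0x46 (blk 17, set 1) → L1-HIT  vc=[25, 29]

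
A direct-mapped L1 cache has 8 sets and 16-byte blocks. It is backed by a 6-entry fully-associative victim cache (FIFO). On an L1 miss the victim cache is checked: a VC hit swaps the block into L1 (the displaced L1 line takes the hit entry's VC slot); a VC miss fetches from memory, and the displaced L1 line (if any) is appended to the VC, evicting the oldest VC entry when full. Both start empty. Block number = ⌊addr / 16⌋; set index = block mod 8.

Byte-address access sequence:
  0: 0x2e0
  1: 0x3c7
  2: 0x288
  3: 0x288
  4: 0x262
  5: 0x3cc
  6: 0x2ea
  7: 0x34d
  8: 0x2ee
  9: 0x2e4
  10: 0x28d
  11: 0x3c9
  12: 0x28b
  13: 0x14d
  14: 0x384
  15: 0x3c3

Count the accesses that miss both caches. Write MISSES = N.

MISSES = 7

0: 0x2e0 (blk 46, set 6) → MISS  vc=[]
1: 0x3c7 (blk 60, set 4) → MISS  vc=[]
2: 0x288 (blk 40, set 0) → MISS  vc=[]
3: 0x288 (blk 40, set 0) → L1-HIT  vc=[]
4: 0x262 (blk 38, set 6) → MISS  vc=[46]
5: 0x3cc (blk 60, set 4) → L1-HIT  vc=[46]
6: 0x2ea (blk 46, set 6) → VC-HIT  vc=[38]
7: 0x34d (blk 52, set 4) → MISS  vc=[38, 60]
8: 0x2ee (blk 46, set 6) → L1-HIT  vc=[38, 60]
9: 0x2e4 (blk 46, set 6) → L1-HIT  vc=[38, 60]
10: 0x28d (blk 40, set 0) → L1-HIT  vc=[38, 60]
11: 0x3c9 (blk 60, set 4) → VC-HIT  vc=[38, 52]
12: 0x28b (blk 40, set 0) → L1-HIT  vc=[38, 52]
13: 0x14d (blk 20, set 4) → MISS  vc=[38, 52, 60]
14: 0x384 (blk 56, set 0) → MISS  vc=[38, 52, 60, 40]
15: 0x3c3 (blk 60, set 4) → VC-HIT  vc=[38, 52, 20, 40]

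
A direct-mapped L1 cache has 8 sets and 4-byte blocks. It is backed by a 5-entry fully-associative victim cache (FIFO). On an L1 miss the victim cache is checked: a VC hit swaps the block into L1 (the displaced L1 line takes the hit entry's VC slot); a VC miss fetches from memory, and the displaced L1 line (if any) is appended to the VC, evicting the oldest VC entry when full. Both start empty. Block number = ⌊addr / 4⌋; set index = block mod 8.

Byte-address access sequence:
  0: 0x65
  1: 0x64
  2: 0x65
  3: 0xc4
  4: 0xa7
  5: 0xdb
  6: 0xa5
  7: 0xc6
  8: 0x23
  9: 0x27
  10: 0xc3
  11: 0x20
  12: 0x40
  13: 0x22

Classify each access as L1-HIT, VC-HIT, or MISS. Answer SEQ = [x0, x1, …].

  [0] addr=0x65 blk=25 s=1: MISS | VC []
  [1] addr=0x64 blk=25 s=1: L1-HIT | VC []
  [2] addr=0x65 blk=25 s=1: L1-HIT | VC []
  [3] addr=0xc4 blk=49 s=1: MISS | VC [25]
  [4] addr=0xa7 blk=41 s=1: MISS | VC [25, 49]
  [5] addr=0xdb blk=54 s=6: MISS | VC [25, 49]
  [6] addr=0xa5 blk=41 s=1: L1-HIT | VC [25, 49]
  [7] addr=0xc6 blk=49 s=1: VC-HIT | VC [25, 41]
  [8] addr=0x23 blk=8 s=0: MISS | VC [25, 41]
  [9] addr=0x27 blk=9 s=1: MISS | VC [25, 41, 49]
  [10] addr=0xc3 blk=48 s=0: MISS | VC [25, 41, 49, 8]
  [11] addr=0x20 blk=8 s=0: VC-HIT | VC [25, 41, 49, 48]
  [12] addr=0x40 blk=16 s=0: MISS | VC [25, 41, 49, 48, 8]
  [13] addr=0x22 blk=8 s=0: VC-HIT | VC [25, 41, 49, 48, 16]

SEQ = [MISS, L1-HIT, L1-HIT, MISS, MISS, MISS, L1-HIT, VC-HIT, MISS, MISS, MISS, VC-HIT, MISS, VC-HIT]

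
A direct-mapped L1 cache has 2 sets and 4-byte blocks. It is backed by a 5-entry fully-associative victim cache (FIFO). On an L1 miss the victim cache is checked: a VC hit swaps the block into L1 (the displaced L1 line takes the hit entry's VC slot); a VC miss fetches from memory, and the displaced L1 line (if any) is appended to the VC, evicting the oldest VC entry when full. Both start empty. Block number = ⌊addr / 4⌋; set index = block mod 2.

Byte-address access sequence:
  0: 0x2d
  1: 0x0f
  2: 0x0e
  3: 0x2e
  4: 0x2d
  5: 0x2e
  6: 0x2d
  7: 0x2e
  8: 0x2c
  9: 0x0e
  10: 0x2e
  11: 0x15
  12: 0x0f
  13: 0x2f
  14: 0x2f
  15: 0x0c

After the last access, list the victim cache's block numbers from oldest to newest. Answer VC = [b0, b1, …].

VC = [5, 11]

#0 0x2d→b11/s1 MISS; vc=[]
#1 0xf→b3/s1 MISS; vc=[11]
#2 0xe→b3/s1 L1-HIT; vc=[11]
#3 0x2e→b11/s1 VC-HIT; vc=[3]
#4 0x2d→b11/s1 L1-HIT; vc=[3]
#5 0x2e→b11/s1 L1-HIT; vc=[3]
#6 0x2d→b11/s1 L1-HIT; vc=[3]
#7 0x2e→b11/s1 L1-HIT; vc=[3]
#8 0x2c→b11/s1 L1-HIT; vc=[3]
#9 0xe→b3/s1 VC-HIT; vc=[11]
#10 0x2e→b11/s1 VC-HIT; vc=[3]
#11 0x15→b5/s1 MISS; vc=[3,11]
#12 0xf→b3/s1 VC-HIT; vc=[5,11]
#13 0x2f→b11/s1 VC-HIT; vc=[5,3]
#14 0x2f→b11/s1 L1-HIT; vc=[5,3]
#15 0xc→b3/s1 VC-HIT; vc=[5,11]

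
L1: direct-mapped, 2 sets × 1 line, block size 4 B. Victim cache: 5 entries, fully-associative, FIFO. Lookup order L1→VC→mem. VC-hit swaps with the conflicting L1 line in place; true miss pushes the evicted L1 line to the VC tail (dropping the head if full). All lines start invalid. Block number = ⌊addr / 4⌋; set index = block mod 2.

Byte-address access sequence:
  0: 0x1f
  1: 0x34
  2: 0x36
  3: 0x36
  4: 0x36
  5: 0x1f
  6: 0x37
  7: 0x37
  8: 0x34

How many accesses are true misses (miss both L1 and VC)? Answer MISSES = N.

#0 0x1f→b7/s1 MISS; vc=[]
#1 0x34→b13/s1 MISS; vc=[7]
#2 0x36→b13/s1 L1-HIT; vc=[7]
#3 0x36→b13/s1 L1-HIT; vc=[7]
#4 0x36→b13/s1 L1-HIT; vc=[7]
#5 0x1f→b7/s1 VC-HIT; vc=[13]
#6 0x37→b13/s1 VC-HIT; vc=[7]
#7 0x37→b13/s1 L1-HIT; vc=[7]
#8 0x34→b13/s1 L1-HIT; vc=[7]

MISSES = 2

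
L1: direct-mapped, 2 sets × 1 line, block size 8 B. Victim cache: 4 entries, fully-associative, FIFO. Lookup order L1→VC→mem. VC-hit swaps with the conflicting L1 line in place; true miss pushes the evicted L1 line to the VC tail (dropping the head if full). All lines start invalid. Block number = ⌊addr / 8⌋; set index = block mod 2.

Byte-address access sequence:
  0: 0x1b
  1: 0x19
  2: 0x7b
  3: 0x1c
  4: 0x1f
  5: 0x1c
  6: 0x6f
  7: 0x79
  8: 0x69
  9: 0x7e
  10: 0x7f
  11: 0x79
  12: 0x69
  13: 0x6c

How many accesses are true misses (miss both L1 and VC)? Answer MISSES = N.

0: 0x1b (blk 3, set 1) → MISS  vc=[]
1: 0x19 (blk 3, set 1) → L1-HIT  vc=[]
2: 0x7b (blk 15, set 1) → MISS  vc=[3]
3: 0x1c (blk 3, set 1) → VC-HIT  vc=[15]
4: 0x1f (blk 3, set 1) → L1-HIT  vc=[15]
5: 0x1c (blk 3, set 1) → L1-HIT  vc=[15]
6: 0x6f (blk 13, set 1) → MISS  vc=[15, 3]
7: 0x79 (blk 15, set 1) → VC-HIT  vc=[13, 3]
8: 0x69 (blk 13, set 1) → VC-HIT  vc=[15, 3]
9: 0x7e (blk 15, set 1) → VC-HIT  vc=[13, 3]
10: 0x7f (blk 15, set 1) → L1-HIT  vc=[13, 3]
11: 0x79 (blk 15, set 1) → L1-HIT  vc=[13, 3]
12: 0x69 (blk 13, set 1) → VC-HIT  vc=[15, 3]
13: 0x6c (blk 13, set 1) → L1-HIT  vc=[15, 3]

MISSES = 3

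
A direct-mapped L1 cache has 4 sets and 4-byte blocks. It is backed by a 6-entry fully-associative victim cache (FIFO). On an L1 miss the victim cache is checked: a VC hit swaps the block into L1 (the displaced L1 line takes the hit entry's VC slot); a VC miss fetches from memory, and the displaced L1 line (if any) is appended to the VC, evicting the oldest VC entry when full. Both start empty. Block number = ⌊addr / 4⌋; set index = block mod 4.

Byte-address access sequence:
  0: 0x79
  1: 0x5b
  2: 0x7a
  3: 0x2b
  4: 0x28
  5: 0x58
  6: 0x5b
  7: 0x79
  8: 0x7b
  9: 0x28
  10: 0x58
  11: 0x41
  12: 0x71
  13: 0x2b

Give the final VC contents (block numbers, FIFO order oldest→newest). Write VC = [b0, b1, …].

VC = [30, 22, 16]

  [0] addr=0x79 blk=30 s=2: MISS | VC []
  [1] addr=0x5b blk=22 s=2: MISS | VC [30]
  [2] addr=0x7a blk=30 s=2: VC-HIT | VC [22]
  [3] addr=0x2b blk=10 s=2: MISS | VC [22, 30]
  [4] addr=0x28 blk=10 s=2: L1-HIT | VC [22, 30]
  [5] addr=0x58 blk=22 s=2: VC-HIT | VC [10, 30]
  [6] addr=0x5b blk=22 s=2: L1-HIT | VC [10, 30]
  [7] addr=0x79 blk=30 s=2: VC-HIT | VC [10, 22]
  [8] addr=0x7b blk=30 s=2: L1-HIT | VC [10, 22]
  [9] addr=0x28 blk=10 s=2: VC-HIT | VC [30, 22]
  [10] addr=0x58 blk=22 s=2: VC-HIT | VC [30, 10]
  [11] addr=0x41 blk=16 s=0: MISS | VC [30, 10]
  [12] addr=0x71 blk=28 s=0: MISS | VC [30, 10, 16]
  [13] addr=0x2b blk=10 s=2: VC-HIT | VC [30, 22, 16]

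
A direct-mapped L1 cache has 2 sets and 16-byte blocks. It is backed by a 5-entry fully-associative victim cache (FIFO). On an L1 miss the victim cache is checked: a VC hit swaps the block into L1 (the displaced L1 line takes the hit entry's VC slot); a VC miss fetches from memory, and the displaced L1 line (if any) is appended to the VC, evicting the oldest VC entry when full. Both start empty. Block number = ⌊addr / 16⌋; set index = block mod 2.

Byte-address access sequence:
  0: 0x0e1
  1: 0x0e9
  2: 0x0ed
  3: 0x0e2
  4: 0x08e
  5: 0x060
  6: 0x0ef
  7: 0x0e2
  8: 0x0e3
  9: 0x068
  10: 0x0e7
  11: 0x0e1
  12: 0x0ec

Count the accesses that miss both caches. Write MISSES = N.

MISSES = 3

0: 0xe1 (blk 14, set 0) → MISS  vc=[]
1: 0xe9 (blk 14, set 0) → L1-HIT  vc=[]
2: 0xed (blk 14, set 0) → L1-HIT  vc=[]
3: 0xe2 (blk 14, set 0) → L1-HIT  vc=[]
4: 0x8e (blk 8, set 0) → MISS  vc=[14]
5: 0x60 (blk 6, set 0) → MISS  vc=[14, 8]
6: 0xef (blk 14, set 0) → VC-HIT  vc=[6, 8]
7: 0xe2 (blk 14, set 0) → L1-HIT  vc=[6, 8]
8: 0xe3 (blk 14, set 0) → L1-HIT  vc=[6, 8]
9: 0x68 (blk 6, set 0) → VC-HIT  vc=[14, 8]
10: 0xe7 (blk 14, set 0) → VC-HIT  vc=[6, 8]
11: 0xe1 (blk 14, set 0) → L1-HIT  vc=[6, 8]
12: 0xec (blk 14, set 0) → L1-HIT  vc=[6, 8]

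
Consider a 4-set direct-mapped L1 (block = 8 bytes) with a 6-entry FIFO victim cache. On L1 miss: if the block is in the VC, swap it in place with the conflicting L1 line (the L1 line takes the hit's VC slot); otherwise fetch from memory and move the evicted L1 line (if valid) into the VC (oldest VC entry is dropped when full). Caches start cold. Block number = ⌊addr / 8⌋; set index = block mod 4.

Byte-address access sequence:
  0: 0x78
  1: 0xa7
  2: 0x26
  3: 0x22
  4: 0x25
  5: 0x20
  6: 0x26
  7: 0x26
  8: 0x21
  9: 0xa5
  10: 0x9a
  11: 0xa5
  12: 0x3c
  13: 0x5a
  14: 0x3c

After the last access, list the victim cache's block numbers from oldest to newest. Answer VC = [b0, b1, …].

  [0] addr=0x78 blk=15 s=3: MISS | VC []
  [1] addr=0xa7 blk=20 s=0: MISS | VC []
  [2] addr=0x26 blk=4 s=0: MISS | VC [20]
  [3] addr=0x22 blk=4 s=0: L1-HIT | VC [20]
  [4] addr=0x25 blk=4 s=0: L1-HIT | VC [20]
  [5] addr=0x20 blk=4 s=0: L1-HIT | VC [20]
  [6] addr=0x26 blk=4 s=0: L1-HIT | VC [20]
  [7] addr=0x26 blk=4 s=0: L1-HIT | VC [20]
  [8] addr=0x21 blk=4 s=0: L1-HIT | VC [20]
  [9] addr=0xa5 blk=20 s=0: VC-HIT | VC [4]
  [10] addr=0x9a blk=19 s=3: MISS | VC [4, 15]
  [11] addr=0xa5 blk=20 s=0: L1-HIT | VC [4, 15]
  [12] addr=0x3c blk=7 s=3: MISS | VC [4, 15, 19]
  [13] addr=0x5a blk=11 s=3: MISS | VC [4, 15, 19, 7]
  [14] addr=0x3c blk=7 s=3: VC-HIT | VC [4, 15, 19, 11]

VC = [4, 15, 19, 11]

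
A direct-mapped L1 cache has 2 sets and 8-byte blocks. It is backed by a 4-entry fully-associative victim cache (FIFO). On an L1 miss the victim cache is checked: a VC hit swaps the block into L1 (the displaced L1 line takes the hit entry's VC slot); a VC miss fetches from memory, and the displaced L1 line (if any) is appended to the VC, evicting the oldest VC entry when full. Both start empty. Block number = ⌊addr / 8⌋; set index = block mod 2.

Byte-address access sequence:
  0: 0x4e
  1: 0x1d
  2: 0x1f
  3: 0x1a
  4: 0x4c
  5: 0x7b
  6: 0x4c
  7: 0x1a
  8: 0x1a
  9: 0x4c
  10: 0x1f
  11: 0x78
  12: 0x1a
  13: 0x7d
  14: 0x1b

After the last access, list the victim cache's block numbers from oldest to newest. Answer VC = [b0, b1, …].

VC = [9, 15]

#0 0x4e→b9/s1 MISS; vc=[]
#1 0x1d→b3/s1 MISS; vc=[9]
#2 0x1f→b3/s1 L1-HIT; vc=[9]
#3 0x1a→b3/s1 L1-HIT; vc=[9]
#4 0x4c→b9/s1 VC-HIT; vc=[3]
#5 0x7b→b15/s1 MISS; vc=[3,9]
#6 0x4c→b9/s1 VC-HIT; vc=[3,15]
#7 0x1a→b3/s1 VC-HIT; vc=[9,15]
#8 0x1a→b3/s1 L1-HIT; vc=[9,15]
#9 0x4c→b9/s1 VC-HIT; vc=[3,15]
#10 0x1f→b3/s1 VC-HIT; vc=[9,15]
#11 0x78→b15/s1 VC-HIT; vc=[9,3]
#12 0x1a→b3/s1 VC-HIT; vc=[9,15]
#13 0x7d→b15/s1 VC-HIT; vc=[9,3]
#14 0x1b→b3/s1 VC-HIT; vc=[9,15]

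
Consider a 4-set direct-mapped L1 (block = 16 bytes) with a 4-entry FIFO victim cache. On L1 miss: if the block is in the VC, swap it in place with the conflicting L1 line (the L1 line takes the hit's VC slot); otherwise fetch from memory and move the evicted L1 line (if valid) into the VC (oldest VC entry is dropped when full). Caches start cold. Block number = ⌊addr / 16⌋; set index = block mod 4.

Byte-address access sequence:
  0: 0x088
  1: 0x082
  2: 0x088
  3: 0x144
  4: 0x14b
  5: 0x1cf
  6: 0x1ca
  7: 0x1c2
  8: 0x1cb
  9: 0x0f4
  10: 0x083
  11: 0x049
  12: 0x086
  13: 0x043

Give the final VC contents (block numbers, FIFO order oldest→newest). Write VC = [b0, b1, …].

0: 0x88 (blk 8, set 0) → MISS  vc=[]
1: 0x82 (blk 8, set 0) → L1-HIT  vc=[]
2: 0x88 (blk 8, set 0) → L1-HIT  vc=[]
3: 0x144 (blk 20, set 0) → MISS  vc=[8]
4: 0x14b (blk 20, set 0) → L1-HIT  vc=[8]
5: 0x1cf (blk 28, set 0) → MISS  vc=[8, 20]
6: 0x1ca (blk 28, set 0) → L1-HIT  vc=[8, 20]
7: 0x1c2 (blk 28, set 0) → L1-HIT  vc=[8, 20]
8: 0x1cb (blk 28, set 0) → L1-HIT  vc=[8, 20]
9: 0xf4 (blk 15, set 3) → MISS  vc=[8, 20]
10: 0x83 (blk 8, set 0) → VC-HIT  vc=[28, 20]
11: 0x49 (blk 4, set 0) → MISS  vc=[28, 20, 8]
12: 0x86 (blk 8, set 0) → VC-HIT  vc=[28, 20, 4]
13: 0x43 (blk 4, set 0) → VC-HIT  vc=[28, 20, 8]

VC = [28, 20, 8]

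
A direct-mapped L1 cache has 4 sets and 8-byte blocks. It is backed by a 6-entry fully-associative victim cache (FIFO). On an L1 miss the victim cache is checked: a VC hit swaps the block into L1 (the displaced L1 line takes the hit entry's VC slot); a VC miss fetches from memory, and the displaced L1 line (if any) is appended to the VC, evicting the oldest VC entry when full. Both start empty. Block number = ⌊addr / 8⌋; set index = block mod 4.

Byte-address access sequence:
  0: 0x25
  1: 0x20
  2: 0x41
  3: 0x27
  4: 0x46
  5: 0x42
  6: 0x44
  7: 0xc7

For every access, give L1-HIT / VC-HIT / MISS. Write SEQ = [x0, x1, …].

SEQ = [MISS, L1-HIT, MISS, VC-HIT, VC-HIT, L1-HIT, L1-HIT, MISS]

  [0] addr=0x25 blk=4 s=0: MISS | VC []
  [1] addr=0x20 blk=4 s=0: L1-HIT | VC []
  [2] addr=0x41 blk=8 s=0: MISS | VC [4]
  [3] addr=0x27 blk=4 s=0: VC-HIT | VC [8]
  [4] addr=0x46 blk=8 s=0: VC-HIT | VC [4]
  [5] addr=0x42 blk=8 s=0: L1-HIT | VC [4]
  [6] addr=0x44 blk=8 s=0: L1-HIT | VC [4]
  [7] addr=0xc7 blk=24 s=0: MISS | VC [4, 8]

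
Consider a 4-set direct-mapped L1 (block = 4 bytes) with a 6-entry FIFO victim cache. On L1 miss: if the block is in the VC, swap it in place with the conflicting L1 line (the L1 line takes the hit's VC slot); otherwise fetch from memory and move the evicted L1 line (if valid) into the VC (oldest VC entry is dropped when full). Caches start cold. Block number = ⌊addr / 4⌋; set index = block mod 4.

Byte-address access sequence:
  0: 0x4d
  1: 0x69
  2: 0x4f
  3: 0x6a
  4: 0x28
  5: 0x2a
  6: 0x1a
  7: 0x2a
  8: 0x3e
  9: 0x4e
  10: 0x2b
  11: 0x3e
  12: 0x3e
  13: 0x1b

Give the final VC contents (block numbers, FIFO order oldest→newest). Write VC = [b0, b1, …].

#0 0x4d→b19/s3 MISS; vc=[]
#1 0x69→b26/s2 MISS; vc=[]
#2 0x4f→b19/s3 L1-HIT; vc=[]
#3 0x6a→b26/s2 L1-HIT; vc=[]
#4 0x28→b10/s2 MISS; vc=[26]
#5 0x2a→b10/s2 L1-HIT; vc=[26]
#6 0x1a→b6/s2 MISS; vc=[26,10]
#7 0x2a→b10/s2 VC-HIT; vc=[26,6]
#8 0x3e→b15/s3 MISS; vc=[26,6,19]
#9 0x4e→b19/s3 VC-HIT; vc=[26,6,15]
#10 0x2b→b10/s2 L1-HIT; vc=[26,6,15]
#11 0x3e→b15/s3 VC-HIT; vc=[26,6,19]
#12 0x3e→b15/s3 L1-HIT; vc=[26,6,19]
#13 0x1b→b6/s2 VC-HIT; vc=[26,10,19]

VC = [26, 10, 19]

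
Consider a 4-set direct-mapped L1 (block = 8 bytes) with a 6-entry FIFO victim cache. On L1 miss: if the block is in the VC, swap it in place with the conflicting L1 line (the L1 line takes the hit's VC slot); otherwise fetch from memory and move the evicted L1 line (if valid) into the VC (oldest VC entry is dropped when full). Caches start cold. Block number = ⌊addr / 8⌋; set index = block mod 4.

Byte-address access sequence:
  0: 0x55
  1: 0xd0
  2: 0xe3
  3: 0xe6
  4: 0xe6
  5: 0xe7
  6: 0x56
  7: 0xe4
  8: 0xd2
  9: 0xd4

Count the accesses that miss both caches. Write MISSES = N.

MISSES = 3

  [0] addr=0x55 blk=10 s=2: MISS | VC []
  [1] addr=0xd0 blk=26 s=2: MISS | VC [10]
  [2] addr=0xe3 blk=28 s=0: MISS | VC [10]
  [3] addr=0xe6 blk=28 s=0: L1-HIT | VC [10]
  [4] addr=0xe6 blk=28 s=0: L1-HIT | VC [10]
  [5] addr=0xe7 blk=28 s=0: L1-HIT | VC [10]
  [6] addr=0x56 blk=10 s=2: VC-HIT | VC [26]
  [7] addr=0xe4 blk=28 s=0: L1-HIT | VC [26]
  [8] addr=0xd2 blk=26 s=2: VC-HIT | VC [10]
  [9] addr=0xd4 blk=26 s=2: L1-HIT | VC [10]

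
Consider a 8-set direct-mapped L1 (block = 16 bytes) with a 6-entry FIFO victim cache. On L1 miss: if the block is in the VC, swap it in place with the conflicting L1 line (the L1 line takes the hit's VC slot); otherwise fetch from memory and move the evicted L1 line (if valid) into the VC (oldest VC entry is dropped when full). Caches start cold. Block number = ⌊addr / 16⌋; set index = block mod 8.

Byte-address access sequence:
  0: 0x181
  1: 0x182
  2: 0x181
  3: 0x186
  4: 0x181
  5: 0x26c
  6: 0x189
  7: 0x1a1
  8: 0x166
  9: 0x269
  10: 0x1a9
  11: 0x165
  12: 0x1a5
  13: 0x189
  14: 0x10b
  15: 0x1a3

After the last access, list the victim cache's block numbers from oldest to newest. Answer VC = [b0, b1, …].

#0 0x181→b24/s0 MISS; vc=[]
#1 0x182→b24/s0 L1-HIT; vc=[]
#2 0x181→b24/s0 L1-HIT; vc=[]
#3 0x186→b24/s0 L1-HIT; vc=[]
#4 0x181→b24/s0 L1-HIT; vc=[]
#5 0x26c→b38/s6 MISS; vc=[]
#6 0x189→b24/s0 L1-HIT; vc=[]
#7 0x1a1→b26/s2 MISS; vc=[]
#8 0x166→b22/s6 MISS; vc=[38]
#9 0x269→b38/s6 VC-HIT; vc=[22]
#10 0x1a9→b26/s2 L1-HIT; vc=[22]
#11 0x165→b22/s6 VC-HIT; vc=[38]
#12 0x1a5→b26/s2 L1-HIT; vc=[38]
#13 0x189→b24/s0 L1-HIT; vc=[38]
#14 0x10b→b16/s0 MISS; vc=[38,24]
#15 0x1a3→b26/s2 L1-HIT; vc=[38,24]

VC = [38, 24]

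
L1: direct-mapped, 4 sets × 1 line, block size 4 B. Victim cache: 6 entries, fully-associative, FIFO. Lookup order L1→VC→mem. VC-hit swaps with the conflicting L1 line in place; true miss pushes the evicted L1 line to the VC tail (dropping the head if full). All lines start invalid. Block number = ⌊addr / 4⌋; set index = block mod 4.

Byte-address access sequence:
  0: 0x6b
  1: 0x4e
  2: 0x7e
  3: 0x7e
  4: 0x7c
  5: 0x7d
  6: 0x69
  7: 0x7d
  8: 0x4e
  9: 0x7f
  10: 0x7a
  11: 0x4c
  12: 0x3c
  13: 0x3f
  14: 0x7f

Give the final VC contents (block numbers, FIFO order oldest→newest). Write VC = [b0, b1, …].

#0 0x6b→b26/s2 MISS; vc=[]
#1 0x4e→b19/s3 MISS; vc=[]
#2 0x7e→b31/s3 MISS; vc=[19]
#3 0x7e→b31/s3 L1-HIT; vc=[19]
#4 0x7c→b31/s3 L1-HIT; vc=[19]
#5 0x7d→b31/s3 L1-HIT; vc=[19]
#6 0x69→b26/s2 L1-HIT; vc=[19]
#7 0x7d→b31/s3 L1-HIT; vc=[19]
#8 0x4e→b19/s3 VC-HIT; vc=[31]
#9 0x7f→b31/s3 VC-HIT; vc=[19]
#10 0x7a→b30/s2 MISS; vc=[19,26]
#11 0x4c→b19/s3 VC-HIT; vc=[31,26]
#12 0x3c→b15/s3 MISS; vc=[31,26,19]
#13 0x3f→b15/s3 L1-HIT; vc=[31,26,19]
#14 0x7f→b31/s3 VC-HIT; vc=[15,26,19]

VC = [15, 26, 19]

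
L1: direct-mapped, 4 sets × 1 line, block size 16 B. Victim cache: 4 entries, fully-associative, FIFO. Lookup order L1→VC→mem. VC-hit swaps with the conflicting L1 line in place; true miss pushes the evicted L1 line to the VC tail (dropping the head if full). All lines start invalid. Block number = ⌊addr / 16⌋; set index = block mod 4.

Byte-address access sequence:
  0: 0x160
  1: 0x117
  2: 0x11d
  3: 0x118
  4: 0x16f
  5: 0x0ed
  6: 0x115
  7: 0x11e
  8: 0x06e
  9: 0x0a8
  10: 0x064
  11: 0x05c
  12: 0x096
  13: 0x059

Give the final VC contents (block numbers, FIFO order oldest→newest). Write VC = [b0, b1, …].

VC = [14, 10, 17, 9]

0: 0x160 (blk 22, set 2) → MISS  vc=[]
1: 0x117 (blk 17, set 1) → MISS  vc=[]
2: 0x11d (blk 17, set 1) → L1-HIT  vc=[]
3: 0x118 (blk 17, set 1) → L1-HIT  vc=[]
4: 0x16f (blk 22, set 2) → L1-HIT  vc=[]
5: 0xed (blk 14, set 2) → MISS  vc=[22]
6: 0x115 (blk 17, set 1) → L1-HIT  vc=[22]
7: 0x11e (blk 17, set 1) → L1-HIT  vc=[22]
8: 0x6e (blk 6, set 2) → MISS  vc=[22, 14]
9: 0xa8 (blk 10, set 2) → MISS  vc=[22, 14, 6]
10: 0x64 (blk 6, set 2) → VC-HIT  vc=[22, 14, 10]
11: 0x5c (blk 5, set 1) → MISS  vc=[22, 14, 10, 17]
12: 0x96 (blk 9, set 1) → MISS  vc=[14, 10, 17, 5]
13: 0x59 (blk 5, set 1) → VC-HIT  vc=[14, 10, 17, 9]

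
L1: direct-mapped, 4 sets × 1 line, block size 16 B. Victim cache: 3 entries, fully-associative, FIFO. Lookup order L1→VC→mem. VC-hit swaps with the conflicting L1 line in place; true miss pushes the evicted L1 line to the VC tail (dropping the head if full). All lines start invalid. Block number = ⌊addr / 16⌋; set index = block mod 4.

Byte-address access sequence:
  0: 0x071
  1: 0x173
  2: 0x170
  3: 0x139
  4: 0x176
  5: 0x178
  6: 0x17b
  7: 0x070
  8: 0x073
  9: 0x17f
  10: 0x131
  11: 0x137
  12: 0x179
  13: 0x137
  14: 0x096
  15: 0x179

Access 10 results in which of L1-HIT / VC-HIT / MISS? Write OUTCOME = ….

#0 0x71→b7/s3 MISS; vc=[]
#1 0x173→b23/s3 MISS; vc=[7]
#2 0x170→b23/s3 L1-HIT; vc=[7]
#3 0x139→b19/s3 MISS; vc=[7,23]
#4 0x176→b23/s3 VC-HIT; vc=[7,19]
#5 0x178→b23/s3 L1-HIT; vc=[7,19]
#6 0x17b→b23/s3 L1-HIT; vc=[7,19]
#7 0x70→b7/s3 VC-HIT; vc=[23,19]
#8 0x73→b7/s3 L1-HIT; vc=[23,19]
#9 0x17f→b23/s3 VC-HIT; vc=[7,19]
#10 0x131→b19/s3 VC-HIT; vc=[7,23]
#11 0x137→b19/s3 L1-HIT; vc=[7,23]
#12 0x179→b23/s3 VC-HIT; vc=[7,19]
#13 0x137→b19/s3 VC-HIT; vc=[7,23]
#14 0x96→b9/s1 MISS; vc=[7,23]
#15 0x179→b23/s3 VC-HIT; vc=[7,19]

OUTCOME = VC-HIT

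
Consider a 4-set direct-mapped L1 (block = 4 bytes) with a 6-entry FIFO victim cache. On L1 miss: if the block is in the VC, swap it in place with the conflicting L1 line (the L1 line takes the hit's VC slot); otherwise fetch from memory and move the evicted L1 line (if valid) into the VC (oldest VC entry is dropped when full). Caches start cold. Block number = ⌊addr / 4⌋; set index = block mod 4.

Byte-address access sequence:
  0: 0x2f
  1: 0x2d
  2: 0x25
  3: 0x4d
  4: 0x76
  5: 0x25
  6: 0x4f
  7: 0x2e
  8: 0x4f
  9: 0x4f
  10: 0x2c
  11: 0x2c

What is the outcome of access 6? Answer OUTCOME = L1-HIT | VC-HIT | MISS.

OUTCOME = L1-HIT

  [0] addr=0x2f blk=11 s=3: MISS | VC []
  [1] addr=0x2d blk=11 s=3: L1-HIT | VC []
  [2] addr=0x25 blk=9 s=1: MISS | VC []
  [3] addr=0x4d blk=19 s=3: MISS | VC [11]
  [4] addr=0x76 blk=29 s=1: MISS | VC [11, 9]
  [5] addr=0x25 blk=9 s=1: VC-HIT | VC [11, 29]
  [6] addr=0x4f blk=19 s=3: L1-HIT | VC [11, 29]
  [7] addr=0x2e blk=11 s=3: VC-HIT | VC [19, 29]
  [8] addr=0x4f blk=19 s=3: VC-HIT | VC [11, 29]
  [9] addr=0x4f blk=19 s=3: L1-HIT | VC [11, 29]
  [10] addr=0x2c blk=11 s=3: VC-HIT | VC [19, 29]
  [11] addr=0x2c blk=11 s=3: L1-HIT | VC [19, 29]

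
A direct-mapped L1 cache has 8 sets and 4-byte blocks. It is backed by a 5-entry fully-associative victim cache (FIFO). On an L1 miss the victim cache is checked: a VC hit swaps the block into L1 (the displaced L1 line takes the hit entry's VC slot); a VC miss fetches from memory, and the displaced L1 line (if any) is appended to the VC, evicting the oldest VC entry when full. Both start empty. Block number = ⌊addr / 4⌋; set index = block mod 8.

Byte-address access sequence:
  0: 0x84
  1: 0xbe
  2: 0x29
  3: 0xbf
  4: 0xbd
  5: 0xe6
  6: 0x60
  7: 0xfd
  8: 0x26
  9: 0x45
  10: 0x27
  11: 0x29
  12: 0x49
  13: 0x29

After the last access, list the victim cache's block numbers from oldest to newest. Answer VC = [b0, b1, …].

#0 0x84→b33/s1 MISS; vc=[]
#1 0xbe→b47/s7 MISS; vc=[]
#2 0x29→b10/s2 MISS; vc=[]
#3 0xbf→b47/s7 L1-HIT; vc=[]
#4 0xbd→b47/s7 L1-HIT; vc=[]
#5 0xe6→b57/s1 MISS; vc=[33]
#6 0x60→b24/s0 MISS; vc=[33]
#7 0xfd→b63/s7 MISS; vc=[33,47]
#8 0x26→b9/s1 MISS; vc=[33,47,57]
#9 0x45→b17/s1 MISS; vc=[33,47,57,9]
#10 0x27→b9/s1 VC-HIT; vc=[33,47,57,17]
#11 0x29→b10/s2 L1-HIT; vc=[33,47,57,17]
#12 0x49→b18/s2 MISS; vc=[33,47,57,17,10]
#13 0x29→b10/s2 VC-HIT; vc=[33,47,57,17,18]

VC = [33, 47, 57, 17, 18]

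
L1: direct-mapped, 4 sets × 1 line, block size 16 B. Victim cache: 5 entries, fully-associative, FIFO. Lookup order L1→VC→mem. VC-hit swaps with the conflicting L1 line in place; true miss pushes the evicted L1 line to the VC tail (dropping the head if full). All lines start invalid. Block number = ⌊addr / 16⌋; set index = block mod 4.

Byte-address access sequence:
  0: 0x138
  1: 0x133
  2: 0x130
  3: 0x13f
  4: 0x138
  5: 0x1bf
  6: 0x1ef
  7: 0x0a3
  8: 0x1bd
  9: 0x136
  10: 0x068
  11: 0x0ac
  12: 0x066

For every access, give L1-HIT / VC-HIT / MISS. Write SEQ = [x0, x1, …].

SEQ = [MISS, L1-HIT, L1-HIT, L1-HIT, L1-HIT, MISS, MISS, MISS, L1-HIT, VC-HIT, MISS, VC-HIT, VC-HIT]

#0 0x138→b19/s3 MISS; vc=[]
#1 0x133→b19/s3 L1-HIT; vc=[]
#2 0x130→b19/s3 L1-HIT; vc=[]
#3 0x13f→b19/s3 L1-HIT; vc=[]
#4 0x138→b19/s3 L1-HIT; vc=[]
#5 0x1bf→b27/s3 MISS; vc=[19]
#6 0x1ef→b30/s2 MISS; vc=[19]
#7 0xa3→b10/s2 MISS; vc=[19,30]
#8 0x1bd→b27/s3 L1-HIT; vc=[19,30]
#9 0x136→b19/s3 VC-HIT; vc=[27,30]
#10 0x68→b6/s2 MISS; vc=[27,30,10]
#11 0xac→b10/s2 VC-HIT; vc=[27,30,6]
#12 0x66→b6/s2 VC-HIT; vc=[27,30,10]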